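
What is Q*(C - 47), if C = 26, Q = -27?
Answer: 567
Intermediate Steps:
Q*(C - 47) = -27*(26 - 47) = -27*(-21) = 567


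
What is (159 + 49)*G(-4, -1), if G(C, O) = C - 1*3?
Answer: -1456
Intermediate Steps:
G(C, O) = -3 + C (G(C, O) = C - 3 = -3 + C)
(159 + 49)*G(-4, -1) = (159 + 49)*(-3 - 4) = 208*(-7) = -1456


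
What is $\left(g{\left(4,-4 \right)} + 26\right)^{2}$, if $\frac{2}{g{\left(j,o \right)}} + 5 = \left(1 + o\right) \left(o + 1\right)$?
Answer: $\frac{2809}{4} \approx 702.25$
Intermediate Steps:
$g{\left(j,o \right)} = \frac{2}{-5 + \left(1 + o\right)^{2}}$ ($g{\left(j,o \right)} = \frac{2}{-5 + \left(1 + o\right) \left(o + 1\right)} = \frac{2}{-5 + \left(1 + o\right) \left(1 + o\right)} = \frac{2}{-5 + \left(1 + o\right)^{2}}$)
$\left(g{\left(4,-4 \right)} + 26\right)^{2} = \left(\frac{2}{-5 + \left(1 - 4\right)^{2}} + 26\right)^{2} = \left(\frac{2}{-5 + \left(-3\right)^{2}} + 26\right)^{2} = \left(\frac{2}{-5 + 9} + 26\right)^{2} = \left(\frac{2}{4} + 26\right)^{2} = \left(2 \cdot \frac{1}{4} + 26\right)^{2} = \left(\frac{1}{2} + 26\right)^{2} = \left(\frac{53}{2}\right)^{2} = \frac{2809}{4}$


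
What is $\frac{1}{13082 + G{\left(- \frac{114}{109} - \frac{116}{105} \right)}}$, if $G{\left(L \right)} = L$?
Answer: $\frac{11445}{149698876} \approx 7.6453 \cdot 10^{-5}$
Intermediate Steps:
$\frac{1}{13082 + G{\left(- \frac{114}{109} - \frac{116}{105} \right)}} = \frac{1}{13082 - \left(\frac{114}{109} + \frac{116}{105}\right)} = \frac{1}{13082 - \frac{24614}{11445}} = \frac{1}{\frac{149698876}{11445}} = \frac{11445}{149698876}$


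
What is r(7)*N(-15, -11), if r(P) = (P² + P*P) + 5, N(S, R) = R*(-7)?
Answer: 7931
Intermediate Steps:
N(S, R) = -7*R
r(P) = 5 + 2*P² (r(P) = (P² + P²) + 5 = 2*P² + 5 = 5 + 2*P²)
r(7)*N(-15, -11) = (5 + 2*7²)*(-7*(-11)) = (5 + 2*49)*77 = (5 + 98)*77 = 103*77 = 7931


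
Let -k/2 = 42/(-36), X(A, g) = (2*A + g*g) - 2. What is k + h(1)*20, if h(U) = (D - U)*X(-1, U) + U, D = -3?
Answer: 787/3 ≈ 262.33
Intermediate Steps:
X(A, g) = -2 + g² + 2*A (X(A, g) = (2*A + g²) - 2 = (g² + 2*A) - 2 = -2 + g² + 2*A)
k = 7/3 (k = -84/(-36) = -84*(-1)/36 = -2*(-7/6) = 7/3 ≈ 2.3333)
h(U) = U + (-4 + U²)*(-3 - U) (h(U) = (-3 - U)*(-2 + U² + 2*(-1)) + U = (-3 - U)*(-2 + U² - 2) + U = (-3 - U)*(-4 + U²) + U = (-4 + U²)*(-3 - U) + U = U + (-4 + U²)*(-3 - U))
k + h(1)*20 = 7/3 + (12 - 1*1³ - 3*1² + 5*1)*20 = 7/3 + (12 - 1*1 - 3*1 + 5)*20 = 7/3 + (12 - 1 - 3 + 5)*20 = 7/3 + 13*20 = 7/3 + 260 = 787/3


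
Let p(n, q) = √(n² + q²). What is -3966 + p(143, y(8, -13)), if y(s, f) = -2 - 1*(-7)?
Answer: -3966 + √20474 ≈ -3822.9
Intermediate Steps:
y(s, f) = 5 (y(s, f) = -2 + 7 = 5)
-3966 + p(143, y(8, -13)) = -3966 + √(143² + 5²) = -3966 + √(20449 + 25) = -3966 + √20474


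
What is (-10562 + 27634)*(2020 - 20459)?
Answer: -314790608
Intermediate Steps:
(-10562 + 27634)*(2020 - 20459) = 17072*(-18439) = -314790608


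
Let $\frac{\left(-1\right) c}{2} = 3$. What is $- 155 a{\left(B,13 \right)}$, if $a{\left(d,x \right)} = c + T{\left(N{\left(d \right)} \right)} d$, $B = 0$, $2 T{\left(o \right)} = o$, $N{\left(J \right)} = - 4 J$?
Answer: $930$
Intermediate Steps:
$c = -6$ ($c = \left(-2\right) 3 = -6$)
$T{\left(o \right)} = \frac{o}{2}$
$a{\left(d,x \right)} = -6 - 2 d^{2}$ ($a{\left(d,x \right)} = -6 + \frac{\left(-4\right) d}{2} d = -6 + - 2 d d = -6 - 2 d^{2}$)
$- 155 a{\left(B,13 \right)} = - 155 \left(-6 - 2 \cdot 0^{2}\right) = - 155 \left(-6 - 0\right) = - 155 \left(-6 + 0\right) = \left(-155\right) \left(-6\right) = 930$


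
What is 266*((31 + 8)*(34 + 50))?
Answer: 871416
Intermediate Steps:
266*((31 + 8)*(34 + 50)) = 266*(39*84) = 266*3276 = 871416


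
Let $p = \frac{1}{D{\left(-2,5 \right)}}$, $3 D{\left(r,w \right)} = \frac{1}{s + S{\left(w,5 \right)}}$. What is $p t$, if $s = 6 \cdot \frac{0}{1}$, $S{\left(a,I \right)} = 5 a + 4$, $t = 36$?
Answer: $3132$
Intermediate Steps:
$S{\left(a,I \right)} = 4 + 5 a$
$s = 0$ ($s = 6 \cdot 0 \cdot 1 = 6 \cdot 0 = 0$)
$D{\left(r,w \right)} = \frac{1}{3 \left(4 + 5 w\right)}$ ($D{\left(r,w \right)} = \frac{1}{3 \left(0 + \left(4 + 5 w\right)\right)} = \frac{1}{3 \left(4 + 5 w\right)}$)
$p = 87$ ($p = \frac{1}{\frac{1}{3} \frac{1}{4 + 5 \cdot 5}} = \frac{1}{\frac{1}{3} \frac{1}{4 + 25}} = \frac{1}{\frac{1}{3} \cdot \frac{1}{29}} = \frac{1}{\frac{1}{87}} = 87$)
$p t = 87 \cdot 36 = 3132$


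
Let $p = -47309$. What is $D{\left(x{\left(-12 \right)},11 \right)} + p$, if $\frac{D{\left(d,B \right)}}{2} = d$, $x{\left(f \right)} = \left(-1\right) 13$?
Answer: $-47335$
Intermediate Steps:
$x{\left(f \right)} = -13$
$D{\left(d,B \right)} = 2 d$
$D{\left(x{\left(-12 \right)},11 \right)} + p = 2 \left(-13\right) - 47309 = -26 - 47309 = -47335$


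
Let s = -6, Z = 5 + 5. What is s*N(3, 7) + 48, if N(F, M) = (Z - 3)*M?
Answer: -246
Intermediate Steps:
Z = 10
N(F, M) = 7*M (N(F, M) = (10 - 3)*M = 7*M)
s*N(3, 7) + 48 = -42*7 + 48 = -6*49 + 48 = -294 + 48 = -246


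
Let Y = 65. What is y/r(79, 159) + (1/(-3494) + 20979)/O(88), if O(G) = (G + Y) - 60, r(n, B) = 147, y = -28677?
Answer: 485610047/15922158 ≈ 30.499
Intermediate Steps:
O(G) = 5 + G (O(G) = (G + 65) - 60 = (65 + G) - 60 = 5 + G)
y/r(79, 159) + (1/(-3494) + 20979)/O(88) = -28677/147 + (1/(-3494) + 20979)/(5 + 88) = -28677*1/147 + (-1/3494 + 20979)/93 = -9559/49 + (73300625/3494)*(1/93) = -9559/49 + 73300625/324942 = 485610047/15922158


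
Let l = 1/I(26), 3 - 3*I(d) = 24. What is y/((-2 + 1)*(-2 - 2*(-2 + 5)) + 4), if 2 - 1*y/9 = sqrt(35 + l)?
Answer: 3/2 - 3*sqrt(427)/14 ≈ -2.9280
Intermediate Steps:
I(d) = -7 (I(d) = 1 - 1/3*24 = 1 - 8 = -7)
l = -1/7 (l = 1/(-7) = -1/7 ≈ -0.14286)
y = 18 - 18*sqrt(427)/7 (y = 18 - 9*sqrt(35 - 1/7) = 18 - 18*sqrt(427)/7 ≈ -35.136)
y/((-2 + 1)*(-2 - 2*(-2 + 5)) + 4) = (18 - 18*sqrt(427)/7)/((-2 + 1)*(-2 - 2*(-2 + 5)) + 4) = (18 - 18*sqrt(427)/7)/(-(-2 - 2*3) + 4) = (18 - 18*sqrt(427)/7)/(-(-2 - 6) + 4) = (18 - 18*sqrt(427)/7)/(-1*(-8) + 4) = (18 - 18*sqrt(427)/7)/(8 + 4) = (18 - 18*sqrt(427)/7)/12 = 3/2 - 3*sqrt(427)/14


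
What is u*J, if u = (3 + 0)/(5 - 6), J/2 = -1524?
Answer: 9144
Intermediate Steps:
J = -3048 (J = 2*(-1524) = -3048)
u = -3 (u = 3/(-1) = 3*(-1) = -3)
u*J = -3*(-3048) = 9144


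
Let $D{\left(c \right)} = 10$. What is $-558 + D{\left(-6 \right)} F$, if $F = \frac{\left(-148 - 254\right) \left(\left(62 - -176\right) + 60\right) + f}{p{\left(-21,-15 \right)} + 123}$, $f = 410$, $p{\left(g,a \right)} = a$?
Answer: $- \frac{313531}{27} \approx -11612.0$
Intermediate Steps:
$F = - \frac{59693}{54}$ ($F = \frac{\left(-148 - 254\right) \left(\left(62 - -176\right) + 60\right) + 410}{-15 + 123} = \frac{- 402 \left(\left(62 + 176\right) + 60\right) + 410}{108} = \left(- 402 \left(238 + 60\right) + 410\right) \frac{1}{108} = \left(\left(-402\right) 298 + 410\right) \frac{1}{108} = \left(-119796 + 410\right) \frac{1}{108} = \left(-119386\right) \frac{1}{108} = - \frac{59693}{54} \approx -1105.4$)
$-558 + D{\left(-6 \right)} F = -558 + 10 \left(- \frac{59693}{54}\right) = -558 - \frac{298465}{27} = - \frac{313531}{27}$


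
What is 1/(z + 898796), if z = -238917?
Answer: 1/659879 ≈ 1.5154e-6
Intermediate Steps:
1/(z + 898796) = 1/(-238917 + 898796) = 1/659879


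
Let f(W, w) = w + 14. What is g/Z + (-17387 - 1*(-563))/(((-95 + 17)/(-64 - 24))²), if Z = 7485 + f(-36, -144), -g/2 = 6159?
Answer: -79860127466/3728985 ≈ -21416.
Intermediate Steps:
g = -12318 (g = -2*6159 = -12318)
f(W, w) = 14 + w
Z = 7355 (Z = 7485 + (14 - 144) = 7485 - 130 = 7355)
g/Z + (-17387 - 1*(-563))/(((-95 + 17)/(-64 - 24))²) = -12318/7355 + (-17387 - 1*(-563))/(((-95 + 17)/(-64 - 24))²) = -12318*1/7355 + (-17387 + 563)/((-78/(-88))²) = -12318/7355 - 16824/((-78*(-1/88))²) = -12318/7355 - 16824/((39/44)²) = -12318/7355 - 16824/1521/1936 = -12318/7355 - 16824*1936/1521 = -12318/7355 - 10857088/507 = -79860127466/3728985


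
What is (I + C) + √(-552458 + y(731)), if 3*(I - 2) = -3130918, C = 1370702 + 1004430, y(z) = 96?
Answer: 3994484/3 + I*√552362 ≈ 1.3315e+6 + 743.21*I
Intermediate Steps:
C = 2375132
I = -3130912/3 (I = 2 + (⅓)*(-3130918) = 2 - 3130918/3 = -3130912/3 ≈ -1.0436e+6)
(I + C) + √(-552458 + y(731)) = (-3130912/3 + 2375132) + √(-552458 + 96) = 3994484/3 + √(-552362) = 3994484/3 + I*√552362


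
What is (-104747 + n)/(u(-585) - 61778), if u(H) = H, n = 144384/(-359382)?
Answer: 896293589/533622373 ≈ 1.6796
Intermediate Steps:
n = -24064/59897 (n = 144384*(-1/359382) = -24064/59897 ≈ -0.40176)
(-104747 + n)/(u(-585) - 61778) = (-104747 - 24064/59897)/(-585 - 61778) = -6274055123/59897/(-62363) = -6274055123/59897*(-1/62363) = 896293589/533622373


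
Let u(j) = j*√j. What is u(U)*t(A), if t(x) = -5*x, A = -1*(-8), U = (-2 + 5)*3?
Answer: -1080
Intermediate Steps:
U = 9 (U = 3*3 = 9)
u(j) = j^(3/2)
A = 8
u(U)*t(A) = 9^(3/2)*(-5*8) = 27*(-40) = -1080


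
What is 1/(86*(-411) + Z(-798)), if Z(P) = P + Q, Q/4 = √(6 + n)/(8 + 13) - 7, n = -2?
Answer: -21/759604 ≈ -2.7646e-5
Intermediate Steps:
Q = -580/21 (Q = 4*(√(6 - 2)/(8 + 13) - 7) = 4*(√4/21 - 7) = 4*(2*(1/21) - 7) = 4*(2/21 - 7) = 4*(-145/21) = -580/21 ≈ -27.619)
Z(P) = -580/21 + P (Z(P) = P - 580/21 = -580/21 + P)
1/(86*(-411) + Z(-798)) = 1/(86*(-411) + (-580/21 - 798)) = 1/(-35346 - 17338/21) = 1/(-759604/21) = -21/759604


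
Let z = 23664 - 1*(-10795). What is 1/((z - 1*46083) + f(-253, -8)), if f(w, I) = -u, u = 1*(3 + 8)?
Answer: -1/11635 ≈ -8.5948e-5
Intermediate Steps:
z = 34459 (z = 23664 + 10795 = 34459)
u = 11 (u = 1*11 = 11)
f(w, I) = -11 (f(w, I) = -1*11 = -11)
1/((z - 1*46083) + f(-253, -8)) = 1/((34459 - 1*46083) - 11) = 1/((34459 - 46083) - 11) = 1/(-11624 - 11) = 1/(-11635) = -1/11635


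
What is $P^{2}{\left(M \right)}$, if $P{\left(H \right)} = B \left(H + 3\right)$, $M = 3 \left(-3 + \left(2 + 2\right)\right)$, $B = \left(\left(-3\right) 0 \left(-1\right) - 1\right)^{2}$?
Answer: $36$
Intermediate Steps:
$B = 1$ ($B = \left(0 \left(-1\right) - 1\right)^{2} = \left(0 - 1\right)^{2} = \left(-1\right)^{2} = 1$)
$M = 3$ ($M = 3 \left(-3 + 4\right) = 3 \cdot 1 = 3$)
$P{\left(H \right)} = 3 + H$ ($P{\left(H \right)} = 1 \left(H + 3\right) = 1 \left(3 + H\right) = 3 + H$)
$P^{2}{\left(M \right)} = \left(3 + 3\right)^{2} = 6^{2} = 36$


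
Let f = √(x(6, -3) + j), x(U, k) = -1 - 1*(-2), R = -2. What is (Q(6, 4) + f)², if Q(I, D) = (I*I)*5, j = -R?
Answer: (180 + √3)² ≈ 33027.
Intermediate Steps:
x(U, k) = 1 (x(U, k) = -1 + 2 = 1)
j = 2 (j = -1*(-2) = 2)
Q(I, D) = 5*I² (Q(I, D) = I²*5 = 5*I²)
f = √3 (f = √(1 + 2) = √3 ≈ 1.7320)
(Q(6, 4) + f)² = (5*6² + √3)² = (5*36 + √3)² = (180 + √3)²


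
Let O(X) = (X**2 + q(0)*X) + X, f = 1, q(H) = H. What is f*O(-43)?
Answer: 1806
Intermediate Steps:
O(X) = X + X**2 (O(X) = (X**2 + 0*X) + X = (X**2 + 0) + X = X**2 + X = X + X**2)
f*O(-43) = 1*(-43*(1 - 43)) = 1*(-43*(-42)) = 1*1806 = 1806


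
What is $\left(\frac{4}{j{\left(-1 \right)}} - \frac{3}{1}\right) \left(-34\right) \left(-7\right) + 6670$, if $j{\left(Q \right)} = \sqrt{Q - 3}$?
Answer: $5956 - 476 i \approx 5956.0 - 476.0 i$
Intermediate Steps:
$j{\left(Q \right)} = \sqrt{-3 + Q}$
$\left(\frac{4}{j{\left(-1 \right)}} - \frac{3}{1}\right) \left(-34\right) \left(-7\right) + 6670 = \left(\frac{4}{\sqrt{-3 - 1}} - \frac{3}{1}\right) \left(-34\right) \left(-7\right) + 6670 = \left(\frac{4}{\sqrt{-4}} - 3\right) \left(-34\right) \left(-7\right) + 6670 = \left(\frac{4}{2 i} - 3\right) \left(-34\right) \left(-7\right) + 6670 = \left(4 \left(- \frac{i}{2}\right) - 3\right) \left(-34\right) \left(-7\right) + 6670 = \left(- 2 i - 3\right) \left(-34\right) \left(-7\right) + 6670 = \left(-3 - 2 i\right) \left(-34\right) \left(-7\right) + 6670 = \left(102 + 68 i\right) \left(-7\right) + 6670 = \left(-714 - 476 i\right) + 6670 = 5956 - 476 i$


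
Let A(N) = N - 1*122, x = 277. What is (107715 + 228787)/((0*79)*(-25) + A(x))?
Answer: 336502/155 ≈ 2171.0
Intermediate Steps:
A(N) = -122 + N (A(N) = N - 122 = -122 + N)
(107715 + 228787)/((0*79)*(-25) + A(x)) = (107715 + 228787)/((0*79)*(-25) + (-122 + 277)) = 336502/(0*(-25) + 155) = 336502/(0 + 155) = 336502/155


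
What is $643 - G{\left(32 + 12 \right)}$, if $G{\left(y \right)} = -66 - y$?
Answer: $753$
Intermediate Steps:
$643 - G{\left(32 + 12 \right)} = 643 - \left(-66 - \left(32 + 12\right)\right) = 643 - \left(-66 - 44\right) = 643 - -110 = 643 + 110 = 753$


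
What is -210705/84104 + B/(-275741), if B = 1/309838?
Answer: -9000795047217247/3592714300313816 ≈ -2.5053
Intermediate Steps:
B = 1/309838 ≈ 3.2275e-6
-210705/84104 + B/(-275741) = -210705/84104 + (1/309838)/(-275741) = -210705*1/84104 + (1/309838)*(-1/275741) = -210705/84104 - 1/85435039958 = -9000795047217247/3592714300313816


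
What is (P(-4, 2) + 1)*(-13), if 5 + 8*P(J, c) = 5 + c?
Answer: -65/4 ≈ -16.250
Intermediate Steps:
P(J, c) = c/8 (P(J, c) = -5/8 + (5 + c)/8 = -5/8 + (5/8 + c/8) = c/8)
(P(-4, 2) + 1)*(-13) = ((⅛)*2 + 1)*(-13) = (¼ + 1)*(-13) = (5/4)*(-13) = -65/4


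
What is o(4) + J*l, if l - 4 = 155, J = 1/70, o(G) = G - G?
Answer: 159/70 ≈ 2.2714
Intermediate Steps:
o(G) = 0
J = 1/70 ≈ 0.014286
l = 159 (l = 4 + 155 = 159)
o(4) + J*l = 0 + (1/70)*159 = 0 + 159/70 = 159/70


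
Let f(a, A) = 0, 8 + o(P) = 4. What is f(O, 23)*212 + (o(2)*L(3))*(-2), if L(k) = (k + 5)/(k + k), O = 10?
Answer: 32/3 ≈ 10.667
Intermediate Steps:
o(P) = -4 (o(P) = -8 + 4 = -4)
L(k) = (5 + k)/(2*k) (L(k) = (5 + k)/((2*k)) = (5 + k)*(1/(2*k)) = (5 + k)/(2*k))
f(O, 23)*212 + (o(2)*L(3))*(-2) = 0*212 - 2*(5 + 3)/3*(-2) = 0 - 2*8/3*(-2) = 0 - 4*4/3*(-2) = 0 - 16/3*(-2) = 0 + 32/3 = 32/3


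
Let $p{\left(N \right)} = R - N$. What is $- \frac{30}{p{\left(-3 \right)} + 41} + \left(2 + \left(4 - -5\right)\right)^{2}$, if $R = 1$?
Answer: $\frac{361}{3} \approx 120.33$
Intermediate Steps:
$p{\left(N \right)} = 1 - N$
$- \frac{30}{p{\left(-3 \right)} + 41} + \left(2 + \left(4 - -5\right)\right)^{2} = - \frac{30}{\left(1 - -3\right) + 41} + \left(2 + \left(4 - -5\right)\right)^{2} = - \frac{30}{\left(1 + 3\right) + 41} + \left(2 + \left(4 + 5\right)\right)^{2} = - \frac{30}{4 + 41} + \left(2 + 9\right)^{2} = - \frac{30}{45} + 11^{2} = \left(-30\right) \frac{1}{45} + 121 = - \frac{2}{3} + 121 = \frac{361}{3}$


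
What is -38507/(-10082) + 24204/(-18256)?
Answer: 57369883/23007124 ≈ 2.4936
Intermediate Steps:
-38507/(-10082) + 24204/(-18256) = -38507*(-1/10082) + 24204*(-1/18256) = 38507/10082 - 6051/4564 = 57369883/23007124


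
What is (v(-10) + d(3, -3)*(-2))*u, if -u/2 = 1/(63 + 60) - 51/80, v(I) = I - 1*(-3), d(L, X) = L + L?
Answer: -117667/4920 ≈ -23.916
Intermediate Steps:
d(L, X) = 2*L
v(I) = 3 + I (v(I) = I + 3 = 3 + I)
u = 6193/4920 (u = -2*(1/(63 + 60) - 51/80) = -2*(1/123 - 51*1/80) = -2*(1/123 - 51/80) = -2*(-6193/9840) = 6193/4920 ≈ 1.2587)
(v(-10) + d(3, -3)*(-2))*u = ((3 - 10) + (2*3)*(-2))*(6193/4920) = (-7 + 6*(-2))*(6193/4920) = (-7 - 12)*(6193/4920) = -19*6193/4920 = -117667/4920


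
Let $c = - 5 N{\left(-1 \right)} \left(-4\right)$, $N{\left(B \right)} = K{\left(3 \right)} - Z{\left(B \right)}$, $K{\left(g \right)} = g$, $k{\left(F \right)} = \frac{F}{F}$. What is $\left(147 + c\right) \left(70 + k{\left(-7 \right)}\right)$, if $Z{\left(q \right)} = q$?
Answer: $16117$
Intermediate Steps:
$k{\left(F \right)} = 1$
$N{\left(B \right)} = 3 - B$
$c = 80$ ($c = - 5 \left(3 - -1\right) \left(-4\right) = - 5 \left(3 + 1\right) \left(-4\right) = \left(-5\right) 4 \left(-4\right) = \left(-20\right) \left(-4\right) = 80$)
$\left(147 + c\right) \left(70 + k{\left(-7 \right)}\right) = \left(147 + 80\right) \left(70 + 1\right) = 227 \cdot 71 = 16117$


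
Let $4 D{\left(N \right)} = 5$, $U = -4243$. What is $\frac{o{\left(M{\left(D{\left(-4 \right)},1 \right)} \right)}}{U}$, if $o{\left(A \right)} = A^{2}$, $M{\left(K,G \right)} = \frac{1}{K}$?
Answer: $- \frac{16}{106075} \approx -0.00015084$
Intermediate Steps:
$D{\left(N \right)} = \frac{5}{4}$ ($D{\left(N \right)} = \frac{1}{4} \cdot 5 = \frac{5}{4}$)
$\frac{o{\left(M{\left(D{\left(-4 \right)},1 \right)} \right)}}{U} = \frac{\left(\frac{1}{\frac{5}{4}}\right)^{2}}{-4243} = \left(\frac{4}{5}\right)^{2} \left(- \frac{1}{4243}\right) = \frac{16}{25} \left(- \frac{1}{4243}\right) = - \frac{16}{106075}$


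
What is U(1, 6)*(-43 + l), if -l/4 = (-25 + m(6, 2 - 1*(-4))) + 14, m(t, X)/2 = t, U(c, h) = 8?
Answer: -376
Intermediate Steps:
m(t, X) = 2*t
l = -4 (l = -4*((-25 + 2*6) + 14) = -4*((-25 + 12) + 14) = -4*(-13 + 14) = -4*1 = -4)
U(1, 6)*(-43 + l) = 8*(-43 - 4) = 8*(-47) = -376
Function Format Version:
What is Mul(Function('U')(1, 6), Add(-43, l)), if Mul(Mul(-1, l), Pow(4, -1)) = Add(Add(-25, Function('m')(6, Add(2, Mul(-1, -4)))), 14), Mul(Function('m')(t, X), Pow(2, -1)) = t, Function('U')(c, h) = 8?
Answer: -376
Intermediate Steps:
Function('m')(t, X) = Mul(2, t)
l = -4 (l = Mul(-4, Add(Add(-25, Mul(2, 6)), 14)) = Mul(-4, Add(Add(-25, 12), 14)) = Mul(-4, Add(-13, 14)) = Mul(-4, 1) = -4)
Mul(Function('U')(1, 6), Add(-43, l)) = Mul(8, Add(-43, -4)) = Mul(8, -47) = -376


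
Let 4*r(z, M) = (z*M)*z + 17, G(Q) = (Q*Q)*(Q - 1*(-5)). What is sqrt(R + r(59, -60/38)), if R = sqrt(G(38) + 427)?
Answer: sqrt(-1978033 + 1444*sqrt(62519))/38 ≈ 33.463*I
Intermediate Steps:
G(Q) = Q**2*(5 + Q) (G(Q) = Q**2*(Q + 5) = Q**2*(5 + Q))
r(z, M) = 17/4 + M*z**2/4 (r(z, M) = ((z*M)*z + 17)/4 = ((M*z)*z + 17)/4 = (M*z**2 + 17)/4 = (17 + M*z**2)/4 = 17/4 + M*z**2/4)
R = sqrt(62519) (R = sqrt(38**2*(5 + 38) + 427) = sqrt(1444*43 + 427) = sqrt(62092 + 427) = sqrt(62519) ≈ 250.04)
sqrt(R + r(59, -60/38)) = sqrt(sqrt(62519) + (17/4 + (1/4)*(-60/38)*59**2)) = sqrt(sqrt(62519) + (17/4 + (1/4)*(-60*1/38)*3481)) = sqrt(sqrt(62519) + (17/4 + (1/4)*(-30/19)*3481)) = sqrt(sqrt(62519) + (17/4 - 52215/38)) = sqrt(sqrt(62519) - 104107/76) = sqrt(-104107/76 + sqrt(62519))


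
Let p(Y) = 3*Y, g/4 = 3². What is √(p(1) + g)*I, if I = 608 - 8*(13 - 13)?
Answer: 608*√39 ≈ 3797.0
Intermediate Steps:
g = 36 (g = 4*3² = 4*9 = 36)
I = 608 (I = 608 - 8*0 = 608 + 0 = 608)
√(p(1) + g)*I = √(3*1 + 36)*608 = √(3 + 36)*608 = √39*608 = 608*√39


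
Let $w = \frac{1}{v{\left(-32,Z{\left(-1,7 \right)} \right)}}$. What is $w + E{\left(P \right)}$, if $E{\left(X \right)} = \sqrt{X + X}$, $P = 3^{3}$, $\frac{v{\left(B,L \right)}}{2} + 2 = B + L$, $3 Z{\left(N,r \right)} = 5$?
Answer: $- \frac{3}{194} + 3 \sqrt{6} \approx 7.333$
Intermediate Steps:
$Z{\left(N,r \right)} = \frac{5}{3}$ ($Z{\left(N,r \right)} = \frac{1}{3} \cdot 5 = \frac{5}{3}$)
$v{\left(B,L \right)} = -4 + 2 B + 2 L$ ($v{\left(B,L \right)} = -4 + 2 \left(B + L\right) = -4 + \left(2 B + 2 L\right) = -4 + 2 B + 2 L$)
$P = 27$
$E{\left(X \right)} = \sqrt{2} \sqrt{X}$ ($E{\left(X \right)} = \sqrt{2 X} = \sqrt{2} \sqrt{X}$)
$w = - \frac{3}{194}$ ($w = \frac{1}{-4 + 2 \left(-32\right) + 2 \cdot \frac{5}{3}} = \frac{1}{-4 - 64 + \frac{10}{3}} = \frac{1}{- \frac{194}{3}} = - \frac{3}{194} \approx -0.015464$)
$w + E{\left(P \right)} = - \frac{3}{194} + \sqrt{2} \sqrt{27} = - \frac{3}{194} + \sqrt{2} \cdot 3 \sqrt{3} = - \frac{3}{194} + 3 \sqrt{6}$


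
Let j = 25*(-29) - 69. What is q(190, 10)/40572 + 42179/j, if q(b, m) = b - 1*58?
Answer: -142598465/2684514 ≈ -53.119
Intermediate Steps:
q(b, m) = -58 + b (q(b, m) = b - 58 = -58 + b)
j = -794 (j = -725 - 69 = -794)
q(190, 10)/40572 + 42179/j = (-58 + 190)/40572 + 42179/(-794) = 132*(1/40572) + 42179*(-1/794) = 11/3381 - 42179/794 = -142598465/2684514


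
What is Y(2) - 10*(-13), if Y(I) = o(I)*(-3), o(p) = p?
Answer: 124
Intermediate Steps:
Y(I) = -3*I (Y(I) = I*(-3) = -3*I)
Y(2) - 10*(-13) = -3*2 - 10*(-13) = -6 - 1*(-130) = -6 + 130 = 124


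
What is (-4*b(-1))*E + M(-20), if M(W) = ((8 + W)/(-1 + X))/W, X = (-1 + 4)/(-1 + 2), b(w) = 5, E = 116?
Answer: -23197/10 ≈ -2319.7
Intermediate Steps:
X = 3 (X = 3/1 = 3*1 = 3)
M(W) = (4 + W/2)/W (M(W) = ((8 + W)/(-1 + 3))/W = ((8 + W)/2)/W = ((8 + W)*(½))/W = (4 + W/2)/W)
(-4*b(-1))*E + M(-20) = -4*5*116 + (½)*(8 - 20)/(-20) = -20*116 + (½)*(-1/20)*(-12) = -2320 + 3/10 = -23197/10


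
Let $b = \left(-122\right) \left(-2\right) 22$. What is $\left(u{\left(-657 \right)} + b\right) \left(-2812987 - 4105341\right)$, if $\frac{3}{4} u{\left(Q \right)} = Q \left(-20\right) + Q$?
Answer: $-152286235936$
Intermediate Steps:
$b = 5368$ ($b = 244 \cdot 22 = 5368$)
$u{\left(Q \right)} = - \frac{76 Q}{3}$ ($u{\left(Q \right)} = \frac{4 \left(Q \left(-20\right) + Q\right)}{3} = \frac{4 \left(- 20 Q + Q\right)}{3} = \frac{4 \left(- 19 Q\right)}{3} = - \frac{76 Q}{3}$)
$\left(u{\left(-657 \right)} + b\right) \left(-2812987 - 4105341\right) = \left(\left(- \frac{76}{3}\right) \left(-657\right) + 5368\right) \left(-2812987 - 4105341\right) = \left(16644 + 5368\right) \left(-6918328\right) = 22012 \left(-6918328\right) = -152286235936$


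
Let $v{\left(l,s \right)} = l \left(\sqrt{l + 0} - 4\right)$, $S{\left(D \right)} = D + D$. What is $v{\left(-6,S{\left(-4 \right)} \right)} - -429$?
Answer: $453 - 6 i \sqrt{6} \approx 453.0 - 14.697 i$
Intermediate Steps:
$S{\left(D \right)} = 2 D$
$v{\left(l,s \right)} = l \left(-4 + \sqrt{l}\right)$ ($v{\left(l,s \right)} = l \left(\sqrt{l} - 4\right) = l \left(-4 + \sqrt{l}\right)$)
$v{\left(-6,S{\left(-4 \right)} \right)} - -429 = \left(\left(-6\right)^{\frac{3}{2}} - -24\right) - -429 = \left(- 6 i \sqrt{6} + 24\right) + 429 = \left(24 - 6 i \sqrt{6}\right) + 429 = 453 - 6 i \sqrt{6}$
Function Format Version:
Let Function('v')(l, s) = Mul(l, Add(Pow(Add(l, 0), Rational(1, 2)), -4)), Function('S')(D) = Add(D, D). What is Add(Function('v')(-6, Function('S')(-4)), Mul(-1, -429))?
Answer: Add(453, Mul(-6, I, Pow(6, Rational(1, 2)))) ≈ Add(453.00, Mul(-14.697, I))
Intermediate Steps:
Function('S')(D) = Mul(2, D)
Function('v')(l, s) = Mul(l, Add(-4, Pow(l, Rational(1, 2)))) (Function('v')(l, s) = Mul(l, Add(Pow(l, Rational(1, 2)), -4)) = Mul(l, Add(-4, Pow(l, Rational(1, 2)))))
Add(Function('v')(-6, Function('S')(-4)), Mul(-1, -429)) = Add(Add(Pow(-6, Rational(3, 2)), Mul(-4, -6)), Mul(-1, -429)) = Add(Add(Mul(-6, I, Pow(6, Rational(1, 2))), 24), 429) = Add(Add(24, Mul(-6, I, Pow(6, Rational(1, 2)))), 429) = Add(453, Mul(-6, I, Pow(6, Rational(1, 2))))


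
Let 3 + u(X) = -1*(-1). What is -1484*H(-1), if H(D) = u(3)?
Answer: 2968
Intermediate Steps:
u(X) = -2 (u(X) = -3 - 1*(-1) = -3 + 1 = -2)
H(D) = -2
-1484*H(-1) = -1484*(-2) = 2968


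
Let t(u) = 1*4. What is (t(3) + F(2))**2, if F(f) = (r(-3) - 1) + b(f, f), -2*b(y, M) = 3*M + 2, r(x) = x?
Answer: 16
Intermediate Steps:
t(u) = 4
b(y, M) = -1 - 3*M/2 (b(y, M) = -(3*M + 2)/2 = -(2 + 3*M)/2 = -1 - 3*M/2)
F(f) = -5 - 3*f/2 (F(f) = (-3 - 1) + (-1 - 3*f/2) = -4 + (-1 - 3*f/2) = -5 - 3*f/2)
(t(3) + F(2))**2 = (4 + (-5 - 3/2*2))**2 = (4 + (-5 - 3))**2 = (4 - 8)**2 = (-4)**2 = 16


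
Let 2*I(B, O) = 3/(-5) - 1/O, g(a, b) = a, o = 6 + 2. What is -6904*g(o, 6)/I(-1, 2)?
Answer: 1104640/11 ≈ 1.0042e+5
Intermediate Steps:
o = 8
I(B, O) = -3/10 - 1/(2*O) (I(B, O) = (3/(-5) - 1/O)/2 = (3*(-⅕) - 1/O)/2 = (-⅗ - 1/O)/2 = -3/10 - 1/(2*O))
-6904*g(o, 6)/I(-1, 2) = -55232/((⅒)*(-5 - 3*2)/2) = -55232/((⅒)*(½)*(-5 - 6)) = -55232/((⅒)*(½)*(-11)) = -55232/(-11/20) = -55232*(-20)/11 = -6904*(-160/11) = 1104640/11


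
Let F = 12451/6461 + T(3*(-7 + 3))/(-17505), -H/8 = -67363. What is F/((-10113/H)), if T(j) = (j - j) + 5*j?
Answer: -7844373387544/76251888531 ≈ -102.87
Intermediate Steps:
H = 538904 (H = -8*(-67363) = 538904)
T(j) = 5*j (T(j) = 0 + 5*j = 5*j)
F = 14556161/7539987 (F = 12451/6461 + (5*(3*(-7 + 3)))/(-17505) = 12451*(1/6461) + (5*(3*(-4)))*(-1/17505) = 12451/6461 + (5*(-12))*(-1/17505) = 12451/6461 - 60*(-1/17505) = 12451/6461 + 4/1167 = 14556161/7539987 ≈ 1.9305)
F/((-10113/H)) = 14556161/(7539987*((-10113/538904))) = 14556161/(7539987*((-10113*1/538904))) = 14556161/(7539987*(-10113/538904)) = (14556161/7539987)*(-538904/10113) = -7844373387544/76251888531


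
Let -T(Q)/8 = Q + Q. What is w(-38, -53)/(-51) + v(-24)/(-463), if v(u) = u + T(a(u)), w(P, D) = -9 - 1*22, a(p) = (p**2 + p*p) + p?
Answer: 936025/23613 ≈ 39.640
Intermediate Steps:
a(p) = p + 2*p**2 (a(p) = (p**2 + p**2) + p = 2*p**2 + p = p + 2*p**2)
w(P, D) = -31 (w(P, D) = -9 - 22 = -31)
T(Q) = -16*Q (T(Q) = -8*(Q + Q) = -16*Q)
v(u) = u - 16*u*(1 + 2*u)
w(-38, -53)/(-51) + v(-24)/(-463) = -31/(-51) - 24*(-15 - 32*(-24))/(-463) = -31*(-1/51) - 24*(-15 + 768)*(-1/463) = 31/51 - 24*753*(-1/463) = 31/51 - 18072*(-1/463) = 31/51 + 18072/463 = 936025/23613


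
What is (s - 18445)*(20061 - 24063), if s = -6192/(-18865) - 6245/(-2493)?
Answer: 1157035974798296/15676815 ≈ 7.3806e+7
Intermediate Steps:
s = 133248581/47030445 (s = -6192*(-1/18865) - 6245*(-1/2493) = 6192/18865 + 6245/2493 = 133248581/47030445 ≈ 2.8332)
(s - 18445)*(20061 - 24063) = (133248581/47030445 - 18445)*(20061 - 24063) = -867343309444/47030445*(-4002) = 1157035974798296/15676815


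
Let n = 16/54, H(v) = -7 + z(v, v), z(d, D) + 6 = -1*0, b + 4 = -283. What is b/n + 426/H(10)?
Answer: -104145/104 ≈ -1001.4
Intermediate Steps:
b = -287 (b = -4 - 283 = -287)
z(d, D) = -6 (z(d, D) = -6 - 1*0 = -6 + 0 = -6)
H(v) = -13 (H(v) = -7 - 6 = -13)
n = 8/27 (n = 16*(1/54) = 8/27 ≈ 0.29630)
b/n + 426/H(10) = -287/8/27 + 426/(-13) = -287*27/8 + 426*(-1/13) = -7749/8 - 426/13 = -104145/104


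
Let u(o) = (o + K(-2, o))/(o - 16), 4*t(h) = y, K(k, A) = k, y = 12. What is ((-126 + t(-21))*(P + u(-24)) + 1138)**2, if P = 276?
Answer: 432699524401/400 ≈ 1.0817e+9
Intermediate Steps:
t(h) = 3 (t(h) = (1/4)*12 = 3)
u(o) = (-2 + o)/(-16 + o) (u(o) = (o - 2)/(o - 16) = (-2 + o)/(-16 + o))
((-126 + t(-21))*(P + u(-24)) + 1138)**2 = ((-126 + 3)*(276 + (-2 - 24)/(-16 - 24)) + 1138)**2 = (-123*(276 - 26/(-40)) + 1138)**2 = (-123*(276 - 1/40*(-26)) + 1138)**2 = (-123*(276 + 13/20) + 1138)**2 = (-123*5533/20 + 1138)**2 = (-680559/20 + 1138)**2 = (-657799/20)**2 = 432699524401/400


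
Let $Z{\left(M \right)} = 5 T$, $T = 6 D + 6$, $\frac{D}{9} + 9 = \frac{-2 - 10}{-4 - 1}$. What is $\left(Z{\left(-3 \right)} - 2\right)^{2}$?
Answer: $3076516$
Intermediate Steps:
$D = - \frac{297}{5}$ ($D = -81 + 9 \frac{-2 - 10}{-4 - 1} = -81 + 9 \frac{-2 - 10}{-5} = -81 + 9 \left(\left(-12\right) \left(- \frac{1}{5}\right)\right) = -81 + 9 \cdot \frac{12}{5} = -81 + \frac{108}{5} = - \frac{297}{5} \approx -59.4$)
$T = - \frac{1752}{5}$ ($T = 6 \left(- \frac{297}{5}\right) + 6 = - \frac{1782}{5} + 6 = - \frac{1752}{5} \approx -350.4$)
$Z{\left(M \right)} = -1752$ ($Z{\left(M \right)} = 5 \left(- \frac{1752}{5}\right) = -1752$)
$\left(Z{\left(-3 \right)} - 2\right)^{2} = \left(-1752 - 2\right)^{2} = \left(-1754\right)^{2} = 3076516$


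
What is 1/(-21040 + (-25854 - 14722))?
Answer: -1/61616 ≈ -1.6230e-5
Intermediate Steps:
1/(-21040 + (-25854 - 14722)) = 1/(-21040 - 40576) = 1/(-61616) = -1/61616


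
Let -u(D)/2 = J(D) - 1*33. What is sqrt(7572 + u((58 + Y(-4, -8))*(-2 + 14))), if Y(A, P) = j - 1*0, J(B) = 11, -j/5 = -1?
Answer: 8*sqrt(119) ≈ 87.270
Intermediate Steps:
j = 5 (j = -5*(-1) = 5)
Y(A, P) = 5 (Y(A, P) = 5 - 1*0 = 5 + 0 = 5)
u(D) = 44 (u(D) = -2*(11 - 1*33) = -2*(11 - 33) = -2*(-22) = 44)
sqrt(7572 + u((58 + Y(-4, -8))*(-2 + 14))) = sqrt(7572 + 44) = sqrt(7616) = 8*sqrt(119)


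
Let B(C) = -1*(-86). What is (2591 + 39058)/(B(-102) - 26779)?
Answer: -41649/26693 ≈ -1.5603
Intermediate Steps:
B(C) = 86
(2591 + 39058)/(B(-102) - 26779) = (2591 + 39058)/(86 - 26779) = 41649/(-26693) = 41649*(-1/26693) = -41649/26693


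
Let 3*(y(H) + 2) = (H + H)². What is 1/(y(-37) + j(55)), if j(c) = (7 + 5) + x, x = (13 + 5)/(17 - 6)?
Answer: 33/60620 ≈ 0.00054437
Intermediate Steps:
x = 18/11 ≈ 1.6364
y(H) = -2 + 4*H²/3 (y(H) = -2 + (H + H)²/3 = -2 + (2*H)²/3 = -2 + (4*H²)/3 = -2 + 4*H²/3)
j(c) = 150/11 (j(c) = (7 + 5) + 18/11 = 12 + 18/11 = 150/11)
1/(y(-37) + j(55)) = 1/((-2 + (4/3)*(-37)²) + 150/11) = 1/((-2 + (4/3)*1369) + 150/11) = 1/((-2 + 5476/3) + 150/11) = 1/(5470/3 + 150/11) = 1/(60620/33) = 33/60620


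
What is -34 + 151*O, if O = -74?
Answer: -11208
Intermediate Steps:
-34 + 151*O = -34 + 151*(-74) = -34 - 11174 = -11208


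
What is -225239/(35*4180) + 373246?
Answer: 7800809223/20900 ≈ 3.7324e+5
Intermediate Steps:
-225239/(35*4180) + 373246 = -225239/146300 + 373246 = -225239*1/146300 + 373246 = -32177/20900 + 373246 = 7800809223/20900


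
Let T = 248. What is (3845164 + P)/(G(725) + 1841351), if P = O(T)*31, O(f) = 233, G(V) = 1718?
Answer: 3852387/1843069 ≈ 2.0902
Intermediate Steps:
P = 7223 (P = 233*31 = 7223)
(3845164 + P)/(G(725) + 1841351) = (3845164 + 7223)/(1718 + 1841351) = 3852387/1843069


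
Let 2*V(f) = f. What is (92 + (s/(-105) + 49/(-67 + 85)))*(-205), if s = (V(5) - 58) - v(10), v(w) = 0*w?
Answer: -1230164/63 ≈ -19526.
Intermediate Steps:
v(w) = 0
V(f) = f/2
s = -111/2 (s = ((½)*5 - 58) - 1*0 = (5/2 - 58) + 0 = -111/2 + 0 = -111/2 ≈ -55.500)
(92 + (s/(-105) + 49/(-67 + 85)))*(-205) = (92 + (-111/2/(-105) + 49/(-67 + 85)))*(-205) = (92 + (-111/2*(-1/105) + 49/18))*(-205) = (92 + (37/70 + 49*(1/18)))*(-205) = (92 + (37/70 + 49/18))*(-205) = (92 + 1024/315)*(-205) = (30004/315)*(-205) = -1230164/63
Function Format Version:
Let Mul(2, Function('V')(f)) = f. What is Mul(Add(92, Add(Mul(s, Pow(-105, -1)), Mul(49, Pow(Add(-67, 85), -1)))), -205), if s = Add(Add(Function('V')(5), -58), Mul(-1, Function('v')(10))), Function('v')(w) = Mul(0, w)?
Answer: Rational(-1230164, 63) ≈ -19526.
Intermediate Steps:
Function('v')(w) = 0
Function('V')(f) = Mul(Rational(1, 2), f)
s = Rational(-111, 2) (s = Add(Add(Mul(Rational(1, 2), 5), -58), Mul(-1, 0)) = Add(Add(Rational(5, 2), -58), 0) = Add(Rational(-111, 2), 0) = Rational(-111, 2) ≈ -55.500)
Mul(Add(92, Add(Mul(s, Pow(-105, -1)), Mul(49, Pow(Add(-67, 85), -1)))), -205) = Mul(Add(92, Add(Mul(Rational(-111, 2), Pow(-105, -1)), Mul(49, Pow(Add(-67, 85), -1)))), -205) = Mul(Add(92, Add(Mul(Rational(-111, 2), Rational(-1, 105)), Mul(49, Pow(18, -1)))), -205) = Mul(Add(92, Add(Rational(37, 70), Mul(49, Rational(1, 18)))), -205) = Mul(Add(92, Add(Rational(37, 70), Rational(49, 18))), -205) = Mul(Add(92, Rational(1024, 315)), -205) = Mul(Rational(30004, 315), -205) = Rational(-1230164, 63)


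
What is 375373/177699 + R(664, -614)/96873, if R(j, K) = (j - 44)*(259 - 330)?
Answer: 9513732883/5738078409 ≈ 1.6580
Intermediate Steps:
R(j, K) = 3124 - 71*j (R(j, K) = (-44 + j)*(-71) = 3124 - 71*j)
375373/177699 + R(664, -614)/96873 = 375373/177699 + (3124 - 71*664)/96873 = 375373*(1/177699) + (3124 - 47144)*(1/96873) = 375373/177699 - 44020*1/96873 = 375373/177699 - 44020/96873 = 9513732883/5738078409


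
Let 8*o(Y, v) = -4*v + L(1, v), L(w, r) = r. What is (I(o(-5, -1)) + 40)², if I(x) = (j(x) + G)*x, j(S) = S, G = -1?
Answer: 6477025/4096 ≈ 1581.3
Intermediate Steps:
o(Y, v) = -3*v/8 (o(Y, v) = (-4*v + v)/8 = (-3*v)/8 = -3*v/8)
I(x) = x*(-1 + x) (I(x) = (x - 1)*x = (-1 + x)*x = x*(-1 + x))
(I(o(-5, -1)) + 40)² = ((-3/8*(-1))*(-1 - 3/8*(-1)) + 40)² = (3*(-1 + 3/8)/8 + 40)² = ((3/8)*(-5/8) + 40)² = (-15/64 + 40)² = (2545/64)² = 6477025/4096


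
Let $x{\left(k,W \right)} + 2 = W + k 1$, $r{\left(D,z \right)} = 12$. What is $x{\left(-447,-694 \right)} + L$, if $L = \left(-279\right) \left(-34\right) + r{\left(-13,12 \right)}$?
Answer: $8355$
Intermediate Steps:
$L = 9498$ ($L = \left(-279\right) \left(-34\right) + 12 = 9486 + 12 = 9498$)
$x{\left(k,W \right)} = -2 + W + k$ ($x{\left(k,W \right)} = -2 + \left(W + k 1\right) = -2 + \left(W + k\right) = -2 + W + k$)
$x{\left(-447,-694 \right)} + L = \left(-2 - 694 - 447\right) + 9498 = -1143 + 9498 = 8355$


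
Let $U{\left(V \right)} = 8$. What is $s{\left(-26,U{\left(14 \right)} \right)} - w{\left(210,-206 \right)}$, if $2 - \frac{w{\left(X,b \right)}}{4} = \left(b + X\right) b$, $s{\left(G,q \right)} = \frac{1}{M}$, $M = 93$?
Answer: $- \frac{307271}{93} \approx -3304.0$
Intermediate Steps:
$s{\left(G,q \right)} = \frac{1}{93}$
$w{\left(X,b \right)} = 8 - 4 b \left(X + b\right)$ ($w{\left(X,b \right)} = 8 - 4 \left(b + X\right) b = 8 - 4 \left(X + b\right) b = 8 - 4 b \left(X + b\right)$)
$s{\left(-26,U{\left(14 \right)} \right)} - w{\left(210,-206 \right)} = \frac{1}{93} - \left(8 - 4 \left(-206\right)^{2} - 840 \left(-206\right)\right) = \frac{1}{93} - \left(8 - 169744 + 173040\right) = \frac{1}{93} - 3304 = - \frac{307271}{93}$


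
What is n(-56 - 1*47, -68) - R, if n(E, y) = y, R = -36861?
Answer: 36793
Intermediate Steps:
n(-56 - 1*47, -68) - R = -68 - 1*(-36861) = -68 + 36861 = 36793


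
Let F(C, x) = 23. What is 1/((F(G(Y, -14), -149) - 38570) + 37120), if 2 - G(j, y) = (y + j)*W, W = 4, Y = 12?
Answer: -1/1427 ≈ -0.00070077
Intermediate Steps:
G(j, y) = 2 - 4*j - 4*y (G(j, y) = 2 - (y + j)*4 = 2 - (j + y)*4 = 2 - (4*j + 4*y) = 2 + (-4*j - 4*y) = 2 - 4*j - 4*y)
1/((F(G(Y, -14), -149) - 38570) + 37120) = 1/((23 - 38570) + 37120) = 1/(-38547 + 37120) = 1/(-1427) = -1/1427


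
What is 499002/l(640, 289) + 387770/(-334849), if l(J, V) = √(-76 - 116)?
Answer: -22810/19697 - 83167*I*√3/4 ≈ -1.158 - 36012.0*I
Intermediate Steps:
l(J, V) = 8*I*√3 (l(J, V) = √(-192) = 8*I*√3)
499002/l(640, 289) + 387770/(-334849) = 499002/((8*I*√3)) + 387770/(-334849) = 499002*(-I*√3/24) + 387770*(-1/334849) = -83167*I*√3/4 - 22810/19697 = -22810/19697 - 83167*I*√3/4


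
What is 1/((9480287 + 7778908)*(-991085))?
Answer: -1/17105329276575 ≈ -5.8461e-14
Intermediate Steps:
1/((9480287 + 7778908)*(-991085)) = -1/991085/17259195 = (1/17259195)*(-1/991085) = -1/17105329276575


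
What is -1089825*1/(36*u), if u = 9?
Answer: -363275/108 ≈ -3363.7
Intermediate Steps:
-1089825*1/(36*u) = -1089825/((2*9)*18) = -1089825/(18*18) = -1089825/324 = -1089825*1/324 = -363275/108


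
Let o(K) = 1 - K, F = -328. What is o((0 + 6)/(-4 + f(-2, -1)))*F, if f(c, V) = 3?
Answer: -2296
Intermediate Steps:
o((0 + 6)/(-4 + f(-2, -1)))*F = (1 - (0 + 6)/(-4 + 3))*(-328) = (1 - 6/(-1))*(-328) = (1 - 6*(-1))*(-328) = (1 - 1*(-6))*(-328) = (1 + 6)*(-328) = 7*(-328) = -2296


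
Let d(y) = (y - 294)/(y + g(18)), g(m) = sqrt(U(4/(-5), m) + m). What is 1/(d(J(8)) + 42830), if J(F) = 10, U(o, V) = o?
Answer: 885871/37911465794 - 71*sqrt(430)/189557328970 ≈ 2.3359e-5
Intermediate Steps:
g(m) = sqrt(-4/5 + m) (g(m) = sqrt(4/(-5) + m) = sqrt(4*(-1/5) + m) = sqrt(-4/5 + m))
d(y) = (-294 + y)/(y + sqrt(430)/5) (d(y) = (y - 294)/(y + sqrt(-20 + 25*18)/5) = (-294 + y)/(y + sqrt(-20 + 450)/5) = (-294 + y)/(y + sqrt(430)/5))
1/(d(J(8)) + 42830) = 1/(5*(-294 + 10)/(sqrt(430) + 5*10) + 42830) = 1/(5*(-284)/(sqrt(430) + 50) + 42830) = 1/(5*(-284)/(50 + sqrt(430)) + 42830) = 1/(-1420/(50 + sqrt(430)) + 42830) = 1/(42830 - 1420/(50 + sqrt(430)))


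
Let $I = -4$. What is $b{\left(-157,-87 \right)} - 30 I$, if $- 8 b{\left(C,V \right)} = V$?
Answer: $\frac{1047}{8} \approx 130.88$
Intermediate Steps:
$b{\left(C,V \right)} = - \frac{V}{8}$
$b{\left(-157,-87 \right)} - 30 I = \left(- \frac{1}{8}\right) \left(-87\right) - -120 = \frac{87}{8} + 120 = \frac{1047}{8}$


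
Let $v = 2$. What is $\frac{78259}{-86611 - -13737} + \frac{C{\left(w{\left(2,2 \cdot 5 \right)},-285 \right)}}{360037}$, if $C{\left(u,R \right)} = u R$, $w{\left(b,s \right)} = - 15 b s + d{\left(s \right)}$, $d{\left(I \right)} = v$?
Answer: $- \frac{21986946763}{26237336338} \approx -0.838$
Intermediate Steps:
$d{\left(I \right)} = 2$
$w{\left(b,s \right)} = 2 - 15 b s$ ($w{\left(b,s \right)} = - 15 b s + 2 = 2 - 15 b s$)
$C{\left(u,R \right)} = R u$
$\frac{78259}{-86611 - -13737} + \frac{C{\left(w{\left(2,2 \cdot 5 \right)},-285 \right)}}{360037} = \frac{78259}{-86611 - -13737} + \frac{\left(-285\right) \left(2 - 30 \cdot 2 \cdot 5\right)}{360037} = \frac{78259}{-86611 + 13737} + - 285 \left(2 - 30 \cdot 10\right) \frac{1}{360037} = \frac{78259}{-72874} + - 285 \left(2 - 300\right) \frac{1}{360037} = 78259 \left(- \frac{1}{72874}\right) + \left(-285\right) \left(-298\right) \frac{1}{360037} = - \frac{78259}{72874} + 84930 \cdot \frac{1}{360037} = - \frac{78259}{72874} + \frac{84930}{360037} = - \frac{21986946763}{26237336338}$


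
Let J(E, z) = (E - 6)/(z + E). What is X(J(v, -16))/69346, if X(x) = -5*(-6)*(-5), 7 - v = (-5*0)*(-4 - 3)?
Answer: -75/34673 ≈ -0.0021631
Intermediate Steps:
v = 7 (v = 7 - (-5*0)*(-4 - 3) = 7 - 0*(-7) = 7 - 1*0 = 7 + 0 = 7)
J(E, z) = (-6 + E)/(E + z)
X(x) = -150 (X(x) = 30*(-5) = -150)
X(J(v, -16))/69346 = -150/69346 = -150*1/69346 = -75/34673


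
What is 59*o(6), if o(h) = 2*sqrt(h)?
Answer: 118*sqrt(6) ≈ 289.04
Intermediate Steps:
59*o(6) = 59*(2*sqrt(6)) = 118*sqrt(6)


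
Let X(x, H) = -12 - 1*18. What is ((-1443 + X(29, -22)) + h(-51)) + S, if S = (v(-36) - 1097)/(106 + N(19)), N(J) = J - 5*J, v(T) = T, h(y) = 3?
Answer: -45233/30 ≈ -1507.8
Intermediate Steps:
X(x, H) = -30 (X(x, H) = -12 - 18 = -30)
N(J) = -4*J
S = -1133/30 (S = (-36 - 1097)/(106 - 4*19) = -1133/(106 - 76) = -1133/30 ≈ -37.767)
((-1443 + X(29, -22)) + h(-51)) + S = ((-1443 - 30) + 3) - 1133/30 = (-1473 + 3) - 1133/30 = -1470 - 1133/30 = -45233/30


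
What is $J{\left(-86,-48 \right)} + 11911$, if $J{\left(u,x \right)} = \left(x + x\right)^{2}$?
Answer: $21127$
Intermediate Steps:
$J{\left(u,x \right)} = 4 x^{2}$ ($J{\left(u,x \right)} = \left(2 x\right)^{2} = 4 x^{2}$)
$J{\left(-86,-48 \right)} + 11911 = 4 \left(-48\right)^{2} + 11911 = 4 \cdot 2304 + 11911 = 9216 + 11911 = 21127$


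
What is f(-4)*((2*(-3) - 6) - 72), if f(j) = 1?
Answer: -84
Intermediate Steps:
f(-4)*((2*(-3) - 6) - 72) = 1*((2*(-3) - 6) - 72) = 1*((-6 - 6) - 72) = 1*(-12 - 72) = 1*(-84) = -84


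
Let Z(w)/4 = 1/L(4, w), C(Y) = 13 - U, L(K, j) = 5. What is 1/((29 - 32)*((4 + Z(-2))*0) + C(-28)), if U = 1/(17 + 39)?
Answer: 56/727 ≈ 0.077029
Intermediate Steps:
U = 1/56 ≈ 0.017857
C(Y) = 727/56 (C(Y) = 13 - 1*1/56 = 13 - 1/56 = 727/56)
Z(w) = ⅘ (Z(w) = 4/5 = 4*(⅕) = ⅘)
1/((29 - 32)*((4 + Z(-2))*0) + C(-28)) = 1/((29 - 32)*((4 + ⅘)*0) + 727/56) = 1/(-72*0/5 + 727/56) = 1/(-3*0 + 727/56) = 1/(0 + 727/56) = 1/(727/56) = 56/727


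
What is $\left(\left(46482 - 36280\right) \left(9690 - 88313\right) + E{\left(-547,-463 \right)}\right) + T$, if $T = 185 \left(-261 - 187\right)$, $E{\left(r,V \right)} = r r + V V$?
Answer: $-801681148$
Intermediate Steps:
$E{\left(r,V \right)} = V^{2} + r^{2}$ ($E{\left(r,V \right)} = r^{2} + V^{2} = V^{2} + r^{2}$)
$T = -82880$ ($T = 185 \left(-448\right) = -82880$)
$\left(\left(46482 - 36280\right) \left(9690 - 88313\right) + E{\left(-547,-463 \right)}\right) + T = \left(\left(46482 - 36280\right) \left(9690 - 88313\right) + \left(\left(-463\right)^{2} + \left(-547\right)^{2}\right)\right) - 82880 = \left(10202 \left(-78623\right) + \left(214369 + 299209\right)\right) - 82880 = \left(-802111846 + 513578\right) - 82880 = -801598268 - 82880 = -801681148$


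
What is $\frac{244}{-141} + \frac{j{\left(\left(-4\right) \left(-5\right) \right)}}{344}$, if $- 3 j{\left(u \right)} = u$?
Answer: $- \frac{7073}{4042} \approx -1.7499$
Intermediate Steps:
$j{\left(u \right)} = - \frac{u}{3}$
$\frac{244}{-141} + \frac{j{\left(\left(-4\right) \left(-5\right) \right)}}{344} = \frac{244}{-141} + \frac{\left(- \frac{1}{3}\right) \left(\left(-4\right) \left(-5\right)\right)}{344} = 244 \left(- \frac{1}{141}\right) + \left(- \frac{1}{3}\right) 20 \cdot \frac{1}{344} = - \frac{244}{141} - \frac{5}{258} = - \frac{7073}{4042}$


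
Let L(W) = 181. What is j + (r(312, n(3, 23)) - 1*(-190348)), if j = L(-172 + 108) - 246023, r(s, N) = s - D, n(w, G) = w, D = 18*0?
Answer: -55182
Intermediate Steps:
D = 0
r(s, N) = s (r(s, N) = s - 1*0 = s + 0 = s)
j = -245842 (j = 181 - 246023 = -245842)
j + (r(312, n(3, 23)) - 1*(-190348)) = -245842 + (312 - 1*(-190348)) = -245842 + (312 + 190348) = -245842 + 190660 = -55182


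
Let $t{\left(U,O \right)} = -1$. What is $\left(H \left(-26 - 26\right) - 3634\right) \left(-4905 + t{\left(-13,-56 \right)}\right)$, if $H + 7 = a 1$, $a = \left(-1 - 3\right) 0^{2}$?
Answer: $16042620$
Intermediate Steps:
$a = 0$ ($a = \left(-4\right) 0 = 0$)
$H = -7$ ($H = -7 + 0 \cdot 1 = -7 + 0 = -7$)
$\left(H \left(-26 - 26\right) - 3634\right) \left(-4905 + t{\left(-13,-56 \right)}\right) = \left(- 7 \left(-26 - 26\right) - 3634\right) \left(-4905 - 1\right) = \left(\left(-7\right) \left(-52\right) - 3634\right) \left(-4906\right) = \left(364 - 3634\right) \left(-4906\right) = \left(-3270\right) \left(-4906\right) = 16042620$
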